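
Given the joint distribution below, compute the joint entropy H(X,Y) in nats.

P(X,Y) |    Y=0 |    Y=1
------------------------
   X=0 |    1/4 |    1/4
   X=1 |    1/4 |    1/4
1.3863 nats

Joint entropy is H(X,Y) = -Σ_{x,y} p(x,y) log p(x,y).

Summing over all non-zero entries:
H(X,Y) = -[1/4·log_e(1/4) + 1/4·log_e(1/4) + 1/4·log_e(1/4) + 1/4·log_e(1/4)]
H(X,Y) = 1.3863 nats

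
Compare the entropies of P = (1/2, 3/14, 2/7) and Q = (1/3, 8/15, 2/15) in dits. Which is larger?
P

Computing entropies in dits:
H(P) = 0.4493
H(Q) = 0.4213

Distribution P has higher entropy.

Intuition: The distribution closer to uniform (more spread out) has higher entropy.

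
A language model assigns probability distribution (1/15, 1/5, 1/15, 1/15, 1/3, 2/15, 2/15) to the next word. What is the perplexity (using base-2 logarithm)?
5.8533

Perplexity is 2^H (or exp(H) for natural log).

First, H = -Σ p log p = 2.5493 bits
Perplexity = 2^2.5493 = 5.8533

Interpretation: The model's uncertainty is equivalent to choosing uniformly among 5.9 options.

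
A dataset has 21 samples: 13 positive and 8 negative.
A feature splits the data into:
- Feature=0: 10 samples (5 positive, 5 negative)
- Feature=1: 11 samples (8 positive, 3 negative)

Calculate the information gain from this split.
0.0397 bits

Information Gain = H(Y) - H(Y|Feature)

Before split:
P(positive) = 13/21 = 0.6190
H(Y) = 0.9587 bits

After split:
Feature=0: H = 1.0000 bits (weight = 10/21)
Feature=1: H = 0.8454 bits (weight = 11/21)
H(Y|Feature) = (10/21)×1.0000 + (11/21)×0.8454 = 0.9190 bits

Information Gain = 0.9587 - 0.9190 = 0.0397 bits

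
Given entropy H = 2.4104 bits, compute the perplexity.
5.3162

Perplexity is 2^H (or exp(H) for natural log).

H = 2.4104 bits
Perplexity = 2^2.4104 = 5.3162

Interpretation: The model's uncertainty is equivalent to choosing uniformly among 5.3 options.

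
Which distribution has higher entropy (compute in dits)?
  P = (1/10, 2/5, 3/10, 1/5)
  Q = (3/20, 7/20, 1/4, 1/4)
Q

Computing entropies in dits:
H(P) = 0.5558
H(Q) = 0.5842

Distribution Q has higher entropy.

Intuition: The distribution closer to uniform (more spread out) has higher entropy.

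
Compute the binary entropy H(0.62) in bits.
0.9580 bits

The binary entropy function is:
H(p) = -p log(p) - (1-p) log(1-p)

H(0.62) = -0.62 × log_2(0.62) - 0.38 × log_2(0.38)
H(0.62) = 0.9580 bits

Note: Binary entropy is maximized at p=0.5 (H=1 bit) and minimized at p=0 or p=1 (H=0).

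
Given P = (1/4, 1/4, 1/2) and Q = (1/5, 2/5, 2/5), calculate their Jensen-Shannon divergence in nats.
0.0129 nats

Jensen-Shannon divergence is:
JSD(P||Q) = 0.5 × D_KL(P||M) + 0.5 × D_KL(Q||M)
where M = 0.5 × (P + Q) is the mixture distribution.

M = 0.5 × (1/4, 1/4, 1/2) + 0.5 × (1/5, 2/5, 2/5) = (9/40, 13/40, 9/20)

D_KL(P||M) = 0.0134 nats
D_KL(Q||M) = 0.0124 nats

JSD(P||Q) = 0.5 × 0.0134 + 0.5 × 0.0124 = 0.0129 nats

Unlike KL divergence, JSD is symmetric and bounded: 0 ≤ JSD ≤ log(2).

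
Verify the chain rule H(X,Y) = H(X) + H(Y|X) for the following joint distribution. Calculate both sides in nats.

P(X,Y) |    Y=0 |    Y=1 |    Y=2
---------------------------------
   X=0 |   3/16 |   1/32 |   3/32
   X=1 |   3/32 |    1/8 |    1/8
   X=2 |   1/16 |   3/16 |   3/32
H(X,Y) = 2.0949, H(X) = 1.0976, H(Y|X) = 0.9973 (all in nats)

Chain rule: H(X,Y) = H(X) + H(Y|X)

Left side — joint entropy directly:
H(X,Y) = -Σ p(x,y) log p(x,y) = 2.0949 nats

Right side — compute H(Y|X) from the conditional distributions:
P(X) = (5/16, 11/32, 11/32), so H(X) = 1.0976 nats
H(Y|X) = Σ_x P(X=x) · H(Y|X=x):
  P(Y|X=0) = (3/5, 1/10, 3/10), H(Y|X=0) = 0.8979, weight P(X=0) = 5/16
  P(Y|X=1) = (3/11, 4/11, 4/11), H(Y|X=1) = 1.0901, weight P(X=1) = 11/32
  P(Y|X=2) = (2/11, 6/11, 3/11), H(Y|X=2) = 0.9949, weight P(X=2) = 11/32
H(Y|X) = 0.9973 nats

H(X) + H(Y|X) = 1.0976 + 0.9973 = 2.0949 nats

Both sides equal 2.0949 nats. ✓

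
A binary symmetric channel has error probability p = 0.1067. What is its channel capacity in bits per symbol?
0.5101 bits

For a binary symmetric channel (BSC) with error probability p:
Capacity C = 1 - H(p) bits per symbol

where H(p) = -p log₂(p) - (1-p) log₂(1-p) is the binary entropy function.

H(0.1067) = 0.4899 bits
C = 1 - 0.4899 = 0.5101 bits per symbol

This means we can reliably transmit up to 0.5101 bits of information per channel use.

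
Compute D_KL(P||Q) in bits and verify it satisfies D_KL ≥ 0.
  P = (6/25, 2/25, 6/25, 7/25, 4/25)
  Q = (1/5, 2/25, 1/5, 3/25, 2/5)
0.2570 bits

KL divergence satisfies the Gibbs inequality: D_KL(P||Q) ≥ 0 for all distributions P, Q.

D_KL(P||Q) = Σ p(x) log(p(x)/q(x))
Term by term:
  x=0: 6/25 × log_2[(6/25)/(1/5)] = 0.0631
  x=1: 2/25 × log_2[(2/25)/(2/25)] = 0.0000
  x=2: 6/25 × log_2[(6/25)/(1/5)] = 0.0631
  x=3: 7/25 × log_2[(7/25)/(3/25)] = 0.3423
  x=4: 4/25 × log_2[(4/25)/(2/5)] = -0.2115
D_KL(P||Q) = 0.2570 bits

D_KL(P||Q) = 0.2570 ≥ 0 ✓

This non-negativity is a fundamental property: relative entropy cannot be negative because it measures how different Q is from P.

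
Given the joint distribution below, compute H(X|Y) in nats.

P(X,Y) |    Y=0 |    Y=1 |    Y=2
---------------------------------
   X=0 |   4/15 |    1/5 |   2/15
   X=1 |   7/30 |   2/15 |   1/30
0.6532 nats

Using the chain rule: H(X|Y) = H(X,Y) - H(Y)

First, compute H(X,Y) = 1.6646 nats

Marginal P(Y) = (1/2, 1/3, 1/6)
H(Y) = 1.0114 nats

H(X|Y) = H(X,Y) - H(Y) = 1.6646 - 1.0114 = 0.6532 nats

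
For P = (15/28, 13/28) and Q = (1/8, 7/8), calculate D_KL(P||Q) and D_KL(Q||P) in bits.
D_KL(P||Q) = 0.7003, D_KL(Q||P) = 0.5375

KL divergence is not symmetric: D_KL(P||Q) ≠ D_KL(Q||P) in general.

D_KL(P||Q) = 0.7003 bits
D_KL(Q||P) = 0.5375 bits

No, they are not equal!

This asymmetry is why KL divergence is not a true distance metric.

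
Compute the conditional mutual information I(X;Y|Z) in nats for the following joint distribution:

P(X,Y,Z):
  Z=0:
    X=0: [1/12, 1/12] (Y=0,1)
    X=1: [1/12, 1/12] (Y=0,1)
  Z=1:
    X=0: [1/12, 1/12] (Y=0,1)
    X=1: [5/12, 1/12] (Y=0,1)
0.0341 nats

Conditional mutual information: I(X;Y|Z) = H(X|Z) + H(Y|Z) - H(X,Y|Z)

H(Z) = 0.6365
H(X,Z) = 1.2425 → H(X|Z) = 0.6059
H(Y,Z) = 1.2425 → H(Y|Z) = 0.6059
H(X,Y,Z) = 1.8143 → H(X,Y|Z) = 1.1778

I(X;Y|Z) = 0.6059 + 0.6059 - 1.1778 = 0.0341 nats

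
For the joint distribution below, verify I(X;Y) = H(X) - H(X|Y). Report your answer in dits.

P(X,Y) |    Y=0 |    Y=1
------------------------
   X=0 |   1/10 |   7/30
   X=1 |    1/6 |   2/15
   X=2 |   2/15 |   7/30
I(X;Y) = 0.0100 dits

Mutual information has multiple equivalent forms:
- I(X;Y) = H(X) - H(X|Y)
- I(X;Y) = H(Y) - H(Y|X)
- I(X;Y) = H(X) + H(Y) - H(X,Y)

Computing all quantities:
H(X) = 0.4757, H(Y) = 0.2923, H(X,Y) = 0.7580
H(X|Y) = 0.4657, H(Y|X) = 0.2823

Verification:
H(X) - H(X|Y) = 0.4757 - 0.4657 = 0.0100
H(Y) - H(Y|X) = 0.2923 - 0.2823 = 0.0100
H(X) + H(Y) - H(X,Y) = 0.4757 + 0.2923 - 0.7580 = 0.0100

All forms give I(X;Y) = 0.0100 dits. ✓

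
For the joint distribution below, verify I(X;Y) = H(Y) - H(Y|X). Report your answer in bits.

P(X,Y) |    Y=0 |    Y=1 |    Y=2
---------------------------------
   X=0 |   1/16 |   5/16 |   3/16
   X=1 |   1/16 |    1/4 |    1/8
I(X;Y) = 0.0028 bits

Mutual information has multiple equivalent forms:
- I(X;Y) = H(X) - H(X|Y)
- I(X;Y) = H(Y) - H(Y|X)
- I(X;Y) = H(X) + H(Y) - H(X,Y)

Computing all quantities:
H(X) = 0.9887, H(Y) = 1.3663, H(X,Y) = 2.3522
H(X|Y) = 0.9859, H(Y|X) = 1.3635

Verification:
H(X) - H(X|Y) = 0.9887 - 0.9859 = 0.0028
H(Y) - H(Y|X) = 1.3663 - 1.3635 = 0.0028
H(X) + H(Y) - H(X,Y) = 0.9887 + 1.3663 - 2.3522 = 0.0028

All forms give I(X;Y) = 0.0028 bits. ✓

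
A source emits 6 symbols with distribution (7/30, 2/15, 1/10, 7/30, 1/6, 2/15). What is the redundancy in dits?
0.0202 dits

Redundancy measures how far a source is from maximum entropy:
R = H_max - H(X)

Maximum entropy for 6 symbols: H_max = log_10(6) = 0.7782 dits
Actual entropy: H(X) = 0.7580 dits
Redundancy: R = 0.7782 - 0.7580 = 0.0202 dits

This redundancy represents potential for compression: the source could be compressed by 0.0202 dits per symbol.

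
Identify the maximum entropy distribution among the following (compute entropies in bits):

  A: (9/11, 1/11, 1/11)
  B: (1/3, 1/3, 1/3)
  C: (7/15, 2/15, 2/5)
B

For a discrete distribution over n outcomes, entropy is maximized by the uniform distribution.

Computing entropies:
H(A) = 0.8659 bits
H(B) = 1.5850 bits
H(C) = 1.4295 bits

The uniform distribution (where all probabilities equal 1/3) achieves the maximum entropy of log_2(3) = 1.5850 bits.

Distribution B has the highest entropy.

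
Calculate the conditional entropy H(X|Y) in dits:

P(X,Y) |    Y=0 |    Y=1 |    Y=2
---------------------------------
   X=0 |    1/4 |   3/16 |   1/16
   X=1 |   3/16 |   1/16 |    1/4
0.2587 dits

Using the chain rule: H(X|Y) = H(X,Y) - H(Y)

First, compute H(X,Y) = 0.7242 dits

Marginal P(Y) = (7/16, 1/4, 5/16)
H(Y) = 0.4654 dits

H(X|Y) = H(X,Y) - H(Y) = 0.7242 - 0.4654 = 0.2587 dits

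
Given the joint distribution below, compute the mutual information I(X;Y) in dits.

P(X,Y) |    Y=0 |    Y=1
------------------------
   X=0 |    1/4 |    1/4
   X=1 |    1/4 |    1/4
0.0000 dits

Mutual information: I(X;Y) = H(X) + H(Y) - H(X,Y)

Marginals:
P(X) = (1/2, 1/2), H(X) = 0.3010 dits
P(Y) = (1/2, 1/2), H(Y) = 0.3010 dits

Joint entropy: H(X,Y) = 0.6021 dits

I(X;Y) = 0.3010 + 0.3010 - 0.6021 = 0.0000 dits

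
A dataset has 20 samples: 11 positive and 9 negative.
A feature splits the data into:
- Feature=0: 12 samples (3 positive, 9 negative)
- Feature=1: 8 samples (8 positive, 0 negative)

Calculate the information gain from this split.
0.5060 bits

Information Gain = H(Y) - H(Y|Feature)

Before split:
P(positive) = 11/20 = 0.5500
H(Y) = 0.9928 bits

After split:
Feature=0: H = 0.8113 bits (weight = 12/20)
Feature=1: H = 0.0000 bits (weight = 8/20)
H(Y|Feature) = (12/20)×0.8113 + (8/20)×0.0000 = 0.4868 bits

Information Gain = 0.9928 - 0.4868 = 0.5060 bits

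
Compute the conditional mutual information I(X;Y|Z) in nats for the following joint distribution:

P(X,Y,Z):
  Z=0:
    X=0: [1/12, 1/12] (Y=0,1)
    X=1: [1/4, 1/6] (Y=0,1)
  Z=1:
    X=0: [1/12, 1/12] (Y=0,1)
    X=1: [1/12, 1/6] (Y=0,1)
0.0082 nats

Conditional mutual information: I(X;Y|Z) = H(X|Z) + H(Y|Z) - H(X,Y|Z)

H(Z) = 0.6792
H(X,Z) = 1.3086 → H(X|Z) = 0.6294
H(Y,Z) = 1.3580 → H(Y|Z) = 0.6788
H(X,Y,Z) = 1.9792 → H(X,Y|Z) = 1.3000

I(X;Y|Z) = 0.6294 + 0.6788 - 1.3000 = 0.0082 nats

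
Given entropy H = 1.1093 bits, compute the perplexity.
2.1574

Perplexity is 2^H (or exp(H) for natural log).

H = 1.1093 bits
Perplexity = 2^1.1093 = 2.1574

Interpretation: The model's uncertainty is equivalent to choosing uniformly among 2.2 options.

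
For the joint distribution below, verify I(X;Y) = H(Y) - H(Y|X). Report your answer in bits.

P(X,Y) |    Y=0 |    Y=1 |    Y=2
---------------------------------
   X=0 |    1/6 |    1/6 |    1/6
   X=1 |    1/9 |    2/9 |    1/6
I(X;Y) = 0.0138 bits

Mutual information has multiple equivalent forms:
- I(X;Y) = H(X) - H(X|Y)
- I(X;Y) = H(Y) - H(Y|X)
- I(X;Y) = H(X) + H(Y) - H(X,Y)

Computing all quantities:
H(X) = 1.0000, H(Y) = 1.5715, H(X,Y) = 2.5577
H(X|Y) = 0.9862, H(Y|X) = 1.5577

Verification:
H(X) - H(X|Y) = 1.0000 - 0.9862 = 0.0138
H(Y) - H(Y|X) = 1.5715 - 1.5577 = 0.0138
H(X) + H(Y) - H(X,Y) = 1.0000 + 1.5715 - 2.5577 = 0.0138

All forms give I(X;Y) = 0.0138 bits. ✓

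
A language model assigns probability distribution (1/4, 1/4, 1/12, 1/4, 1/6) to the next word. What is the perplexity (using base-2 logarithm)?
4.6900

Perplexity is 2^H (or exp(H) for natural log).

First, H = -Σ p log p = 2.2296 bits
Perplexity = 2^2.2296 = 4.6900

Interpretation: The model's uncertainty is equivalent to choosing uniformly among 4.7 options.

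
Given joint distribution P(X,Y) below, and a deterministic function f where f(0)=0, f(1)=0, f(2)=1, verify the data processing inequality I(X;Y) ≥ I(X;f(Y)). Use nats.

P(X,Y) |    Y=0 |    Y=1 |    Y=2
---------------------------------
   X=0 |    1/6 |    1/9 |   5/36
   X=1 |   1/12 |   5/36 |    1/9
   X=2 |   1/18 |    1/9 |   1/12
I(X;Y) = 0.0197, I(X;f(Y)) = 0.0000, inequality holds: 0.0197 ≥ 0.0000

Data Processing Inequality: For any Markov chain X → Y → Z, we have I(X;Y) ≥ I(X;Z).

Here Z = f(Y) is a deterministic function of Y, forming X → Y → Z.

Original I(X;Y) = 0.0197 nats

After applying f:
P(X,Z) where Z=f(Y):
- P(X,Z=0) = P(X,Y=0) + P(X,Y=1)
- P(X,Z=1) = P(X,Y=2)

I(X;Z) = I(X;f(Y)) = 0.0000 nats

Verification: 0.0197 ≥ 0.0000 ✓

Information cannot be created by processing; the function f can only lose information about X.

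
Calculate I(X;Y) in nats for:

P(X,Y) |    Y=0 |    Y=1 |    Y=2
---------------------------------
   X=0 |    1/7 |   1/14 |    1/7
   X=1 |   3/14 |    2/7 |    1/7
0.0346 nats

Mutual information: I(X;Y) = H(X) + H(Y) - H(X,Y)

Marginals:
P(X) = (5/14, 9/14), H(X) = 0.6518 nats
P(Y) = (5/14, 5/14, 2/7), H(Y) = 1.0934 nats

Joint entropy: H(X,Y) = 1.7105 nats

I(X;Y) = 0.6518 + 1.0934 - 1.7105 = 0.0346 nats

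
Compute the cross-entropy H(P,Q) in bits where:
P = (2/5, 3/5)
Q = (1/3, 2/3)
0.9850 bits

Cross-entropy: H(P,Q) = -Σ p(x) log q(x)

Alternatively: H(P,Q) = H(P) + D_KL(P||Q)
H(P) = 0.9710 bits
D_KL(P||Q) = 0.0140 bits

H(P,Q) = 0.9710 + 0.0140 = 0.9850 bits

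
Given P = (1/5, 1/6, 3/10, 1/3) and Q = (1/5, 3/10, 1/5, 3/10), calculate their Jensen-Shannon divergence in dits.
0.0066 dits

Jensen-Shannon divergence is:
JSD(P||Q) = 0.5 × D_KL(P||M) + 0.5 × D_KL(Q||M)
where M = 0.5 × (P + Q) is the mixture distribution.

M = 0.5 × (1/5, 1/6, 3/10, 1/3) + 0.5 × (1/5, 3/10, 1/5, 3/10) = (1/5, 7/30, 1/4, 0.316667)

D_KL(P||M) = 0.0068 dits
D_KL(Q||M) = 0.0063 dits

JSD(P||Q) = 0.5 × 0.0068 + 0.5 × 0.0063 = 0.0066 dits

Unlike KL divergence, JSD is symmetric and bounded: 0 ≤ JSD ≤ log(2).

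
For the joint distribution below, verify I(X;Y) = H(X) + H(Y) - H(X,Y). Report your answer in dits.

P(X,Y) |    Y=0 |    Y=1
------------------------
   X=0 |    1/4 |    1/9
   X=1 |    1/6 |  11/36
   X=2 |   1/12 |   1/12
I(X;Y) = 0.0209 dits

Mutual information has multiple equivalent forms:
- I(X;Y) = H(X) - H(X|Y)
- I(X;Y) = H(Y) - H(Y|X)
- I(X;Y) = H(X) + H(Y) - H(X,Y)

Computing all quantities:
H(X) = 0.4433, H(Y) = 0.3010, H(X,Y) = 0.7234
H(X|Y) = 0.4224, H(Y|X) = 0.2801

Verification:
H(X) - H(X|Y) = 0.4433 - 0.4224 = 0.0209
H(Y) - H(Y|X) = 0.3010 - 0.2801 = 0.0209
H(X) + H(Y) - H(X,Y) = 0.4433 + 0.3010 - 0.7234 = 0.0209

All forms give I(X;Y) = 0.0209 dits. ✓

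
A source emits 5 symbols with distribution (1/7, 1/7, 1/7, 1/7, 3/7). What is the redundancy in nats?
0.1344 nats

Redundancy measures how far a source is from maximum entropy:
R = H_max - H(X)

Maximum entropy for 5 symbols: H_max = log_e(5) = 1.6094 nats
Actual entropy: H(X) = 1.4751 nats
Redundancy: R = 1.6094 - 1.4751 = 0.1344 nats

This redundancy represents potential for compression: the source could be compressed by 0.1344 nats per symbol.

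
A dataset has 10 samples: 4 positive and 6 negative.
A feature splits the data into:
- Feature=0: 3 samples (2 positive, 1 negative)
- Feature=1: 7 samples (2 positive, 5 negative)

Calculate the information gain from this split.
0.0913 bits

Information Gain = H(Y) - H(Y|Feature)

Before split:
P(positive) = 4/10 = 0.4000
H(Y) = 0.9710 bits

After split:
Feature=0: H = 0.9183 bits (weight = 3/10)
Feature=1: H = 0.8631 bits (weight = 7/10)
H(Y|Feature) = (3/10)×0.9183 + (7/10)×0.8631 = 0.8797 bits

Information Gain = 0.9710 - 0.8797 = 0.0913 bits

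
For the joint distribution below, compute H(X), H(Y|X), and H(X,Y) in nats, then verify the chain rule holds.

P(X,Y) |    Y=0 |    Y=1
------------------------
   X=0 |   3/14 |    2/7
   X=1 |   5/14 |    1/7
H(X,Y) = 1.3337, H(X) = 0.6931, H(Y|X) = 0.6406 (all in nats)

Chain rule: H(X,Y) = H(X) + H(Y|X)

Left side — joint entropy directly:
H(X,Y) = -Σ p(x,y) log p(x,y) = 1.3337 nats

Right side — compute H(Y|X) from the conditional distributions:
P(X) = (1/2, 1/2), so H(X) = 0.6931 nats
H(Y|X) = Σ_x P(X=x) · H(Y|X=x):
  P(Y|X=0) = (3/7, 4/7), H(Y|X=0) = 0.6829, weight P(X=0) = 1/2
  P(Y|X=1) = (5/7, 2/7), H(Y|X=1) = 0.5983, weight P(X=1) = 1/2
H(Y|X) = 0.6406 nats

H(X) + H(Y|X) = 0.6931 + 0.6406 = 1.3337 nats

Both sides equal 1.3337 nats. ✓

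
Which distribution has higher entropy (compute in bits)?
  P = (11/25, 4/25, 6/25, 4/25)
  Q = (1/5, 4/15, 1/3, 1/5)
Q

Computing entropies in bits:
H(P) = 1.8613
H(Q) = 1.9656

Distribution Q has higher entropy.

Intuition: The distribution closer to uniform (more spread out) has higher entropy.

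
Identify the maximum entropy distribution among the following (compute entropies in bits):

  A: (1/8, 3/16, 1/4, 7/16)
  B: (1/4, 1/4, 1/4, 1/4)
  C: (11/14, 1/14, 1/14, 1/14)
B

For a discrete distribution over n outcomes, entropy is maximized by the uniform distribution.

Computing entropies:
H(A) = 1.8496 bits
H(B) = 2.0000 bits
H(C) = 1.0892 bits

The uniform distribution (where all probabilities equal 1/4) achieves the maximum entropy of log_2(4) = 2.0000 bits.

Distribution B has the highest entropy.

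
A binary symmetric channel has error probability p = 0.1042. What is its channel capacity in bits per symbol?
0.5178 bits

For a binary symmetric channel (BSC) with error probability p:
Capacity C = 1 - H(p) bits per symbol

where H(p) = -p log₂(p) - (1-p) log₂(1-p) is the binary entropy function.

H(0.1042) = 0.4822 bits
C = 1 - 0.4822 = 0.5178 bits per symbol

This means we can reliably transmit up to 0.5178 bits of information per channel use.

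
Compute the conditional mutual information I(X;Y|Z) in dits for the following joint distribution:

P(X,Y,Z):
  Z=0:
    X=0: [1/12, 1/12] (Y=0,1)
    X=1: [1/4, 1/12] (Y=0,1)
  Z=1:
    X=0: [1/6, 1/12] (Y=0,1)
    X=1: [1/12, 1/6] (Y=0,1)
0.0189 dits

Conditional mutual information: I(X;Y|Z) = H(X|Z) + H(Y|Z) - H(X,Y|Z)

H(Z) = 0.3010
H(X,Z) = 0.5898 → H(X|Z) = 0.2887
H(Y,Z) = 0.5898 → H(Y|Z) = 0.2887
H(X,Y,Z) = 0.8596 → H(X,Y|Z) = 0.5585

I(X;Y|Z) = 0.2887 + 0.2887 - 0.5585 = 0.0189 dits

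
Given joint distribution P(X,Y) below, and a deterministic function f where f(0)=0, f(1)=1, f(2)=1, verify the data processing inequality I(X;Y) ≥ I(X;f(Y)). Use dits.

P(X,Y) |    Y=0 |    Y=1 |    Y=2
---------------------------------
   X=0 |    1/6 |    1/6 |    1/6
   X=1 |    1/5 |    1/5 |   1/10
I(X;Y) = 0.0050, I(X;f(Y)) = 0.0010, inequality holds: 0.0050 ≥ 0.0010

Data Processing Inequality: For any Markov chain X → Y → Z, we have I(X;Y) ≥ I(X;Z).

Here Z = f(Y) is a deterministic function of Y, forming X → Y → Z.

Original I(X;Y) = 0.0050 dits

After applying f:
P(X,Z) where Z=f(Y):
- P(X,Z=0) = P(X,Y=0)
- P(X,Z=1) = P(X,Y=1) + P(X,Y=2)

I(X;Z) = I(X;f(Y)) = 0.0010 dits

Verification: 0.0050 ≥ 0.0010 ✓

Information cannot be created by processing; the function f can only lose information about X.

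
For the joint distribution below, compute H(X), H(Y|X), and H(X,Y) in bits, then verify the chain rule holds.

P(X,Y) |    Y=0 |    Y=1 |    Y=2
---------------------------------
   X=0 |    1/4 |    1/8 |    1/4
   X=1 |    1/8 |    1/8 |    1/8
H(X,Y) = 2.5000, H(X) = 0.9544, H(Y|X) = 1.5456 (all in bits)

Chain rule: H(X,Y) = H(X) + H(Y|X)

Left side — joint entropy directly:
H(X,Y) = -Σ p(x,y) log p(x,y) = 2.5000 bits

Right side — compute H(Y|X) from the conditional distributions:
P(X) = (5/8, 3/8), so H(X) = 0.9544 bits
H(Y|X) = Σ_x P(X=x) · H(Y|X=x):
  P(Y|X=0) = (2/5, 1/5, 2/5), H(Y|X=0) = 1.5219, weight P(X=0) = 5/8
  P(Y|X=1) = (1/3, 1/3, 1/3), H(Y|X=1) = 1.5850, weight P(X=1) = 3/8
H(Y|X) = 1.5456 bits

H(X) + H(Y|X) = 0.9544 + 1.5456 = 2.5000 bits

Both sides equal 2.5000 bits. ✓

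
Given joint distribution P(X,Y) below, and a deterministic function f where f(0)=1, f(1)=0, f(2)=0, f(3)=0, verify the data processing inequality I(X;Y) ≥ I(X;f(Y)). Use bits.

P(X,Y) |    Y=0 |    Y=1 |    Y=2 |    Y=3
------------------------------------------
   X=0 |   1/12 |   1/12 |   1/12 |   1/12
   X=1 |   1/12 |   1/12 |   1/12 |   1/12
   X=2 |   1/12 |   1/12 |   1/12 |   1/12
I(X;Y) = 0.0000, I(X;f(Y)) = 0.0000, inequality holds: 0.0000 ≥ 0.0000

Data Processing Inequality: For any Markov chain X → Y → Z, we have I(X;Y) ≥ I(X;Z).

Here Z = f(Y) is a deterministic function of Y, forming X → Y → Z.

Original I(X;Y) = 0.0000 bits

After applying f:
P(X,Z) where Z=f(Y):
- P(X,Z=0) = P(X,Y=1) + P(X,Y=2) + P(X,Y=3)
- P(X,Z=1) = P(X,Y=0)

I(X;Z) = I(X;f(Y)) = 0.0000 bits

Verification: 0.0000 ≥ 0.0000 ✓

Information cannot be created by processing; the function f can only lose information about X.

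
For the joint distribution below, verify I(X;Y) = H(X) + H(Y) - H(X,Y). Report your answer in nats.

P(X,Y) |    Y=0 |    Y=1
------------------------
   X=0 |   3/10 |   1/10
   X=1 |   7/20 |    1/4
I(X;Y) = 0.0150 nats

Mutual information has multiple equivalent forms:
- I(X;Y) = H(X) - H(X|Y)
- I(X;Y) = H(Y) - H(Y|X)
- I(X;Y) = H(X) + H(Y) - H(X,Y)

Computing all quantities:
H(X) = 0.6730, H(Y) = 0.6474, H(X,Y) = 1.3055
H(X|Y) = 0.6580, H(Y|X) = 0.6325

Verification:
H(X) - H(X|Y) = 0.6730 - 0.6580 = 0.0150
H(Y) - H(Y|X) = 0.6474 - 0.6325 = 0.0150
H(X) + H(Y) - H(X,Y) = 0.6730 + 0.6474 - 1.3055 = 0.0150

All forms give I(X;Y) = 0.0150 nats. ✓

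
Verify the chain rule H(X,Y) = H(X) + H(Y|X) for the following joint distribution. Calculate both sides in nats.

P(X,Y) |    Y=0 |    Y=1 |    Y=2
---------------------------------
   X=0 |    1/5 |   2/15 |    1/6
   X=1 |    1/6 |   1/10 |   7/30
H(X,Y) = 1.7576, H(X) = 0.6931, H(Y|X) = 1.0645 (all in nats)

Chain rule: H(X,Y) = H(X) + H(Y|X)

Left side — joint entropy directly:
H(X,Y) = -Σ p(x,y) log p(x,y) = 1.7576 nats

Right side — compute H(Y|X) from the conditional distributions:
P(X) = (1/2, 1/2), so H(X) = 0.6931 nats
H(Y|X) = Σ_x P(X=x) · H(Y|X=x):
  P(Y|X=0) = (2/5, 4/15, 1/3), H(Y|X=0) = 1.0852, weight P(X=0) = 1/2
  P(Y|X=1) = (1/3, 1/5, 7/15), H(Y|X=1) = 1.0438, weight P(X=1) = 1/2
H(Y|X) = 1.0645 nats

H(X) + H(Y|X) = 0.6931 + 1.0645 = 1.7576 nats

Both sides equal 1.7576 nats. ✓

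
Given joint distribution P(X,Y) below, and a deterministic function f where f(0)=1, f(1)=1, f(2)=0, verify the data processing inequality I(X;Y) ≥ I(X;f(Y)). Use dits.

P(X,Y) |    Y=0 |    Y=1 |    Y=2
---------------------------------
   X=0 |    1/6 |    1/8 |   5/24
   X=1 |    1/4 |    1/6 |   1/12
I(X;Y) = 0.0170, I(X;f(Y)) = 0.0168, inequality holds: 0.0170 ≥ 0.0168

Data Processing Inequality: For any Markov chain X → Y → Z, we have I(X;Y) ≥ I(X;Z).

Here Z = f(Y) is a deterministic function of Y, forming X → Y → Z.

Original I(X;Y) = 0.0170 dits

After applying f:
P(X,Z) where Z=f(Y):
- P(X,Z=0) = P(X,Y=2)
- P(X,Z=1) = P(X,Y=0) + P(X,Y=1)

I(X;Z) = I(X;f(Y)) = 0.0168 dits

Verification: 0.0170 ≥ 0.0168 ✓

Information cannot be created by processing; the function f can only lose information about X.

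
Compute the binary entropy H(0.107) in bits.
0.4908 bits

The binary entropy function is:
H(p) = -p log(p) - (1-p) log(1-p)

H(0.107) = -0.107 × log_2(0.107) - 0.893 × log_2(0.893)
H(0.107) = 0.4908 bits

Note: Binary entropy is maximized at p=0.5 (H=1 bit) and minimized at p=0 or p=1 (H=0).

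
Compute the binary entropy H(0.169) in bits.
0.6554 bits

The binary entropy function is:
H(p) = -p log(p) - (1-p) log(1-p)

H(0.169) = -0.169 × log_2(0.169) - 0.831 × log_2(0.831)
H(0.169) = 0.6554 bits

Note: Binary entropy is maximized at p=0.5 (H=1 bit) and minimized at p=0 or p=1 (H=0).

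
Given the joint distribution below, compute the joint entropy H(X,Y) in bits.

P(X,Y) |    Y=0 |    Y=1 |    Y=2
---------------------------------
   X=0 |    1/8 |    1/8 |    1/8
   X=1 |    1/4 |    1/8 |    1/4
2.5000 bits

Joint entropy is H(X,Y) = -Σ_{x,y} p(x,y) log p(x,y).

Summing over all non-zero entries:
H(X,Y) = -[1/8·log_2(1/8) + 1/8·log_2(1/8) + 1/8·log_2(1/8) + 1/4·log_2(1/4) + 1/8·log_2(1/8) + 1/4·log_2(1/4)]
H(X,Y) = 2.5000 bits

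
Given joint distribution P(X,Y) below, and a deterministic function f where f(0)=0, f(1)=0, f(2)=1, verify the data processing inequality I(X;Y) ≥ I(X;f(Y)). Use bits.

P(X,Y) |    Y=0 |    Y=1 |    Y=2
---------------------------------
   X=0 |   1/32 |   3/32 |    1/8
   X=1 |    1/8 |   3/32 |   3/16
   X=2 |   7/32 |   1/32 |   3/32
I(X;Y) = 0.1403, I(X;f(Y)) = 0.0294, inequality holds: 0.1403 ≥ 0.0294

Data Processing Inequality: For any Markov chain X → Y → Z, we have I(X;Y) ≥ I(X;Z).

Here Z = f(Y) is a deterministic function of Y, forming X → Y → Z.

Original I(X;Y) = 0.1403 bits

After applying f:
P(X,Z) where Z=f(Y):
- P(X,Z=0) = P(X,Y=0) + P(X,Y=1)
- P(X,Z=1) = P(X,Y=2)

I(X;Z) = I(X;f(Y)) = 0.0294 bits

Verification: 0.1403 ≥ 0.0294 ✓

Information cannot be created by processing; the function f can only lose information about X.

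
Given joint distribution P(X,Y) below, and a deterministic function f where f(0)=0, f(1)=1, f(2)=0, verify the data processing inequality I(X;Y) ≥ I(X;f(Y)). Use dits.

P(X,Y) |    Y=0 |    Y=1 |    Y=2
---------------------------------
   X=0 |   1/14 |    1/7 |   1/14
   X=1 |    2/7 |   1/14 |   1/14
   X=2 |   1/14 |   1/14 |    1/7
I(X;Y) = 0.0491, I(X;f(Y)) = 0.0202, inequality holds: 0.0491 ≥ 0.0202

Data Processing Inequality: For any Markov chain X → Y → Z, we have I(X;Y) ≥ I(X;Z).

Here Z = f(Y) is a deterministic function of Y, forming X → Y → Z.

Original I(X;Y) = 0.0491 dits

After applying f:
P(X,Z) where Z=f(Y):
- P(X,Z=0) = P(X,Y=0) + P(X,Y=2)
- P(X,Z=1) = P(X,Y=1)

I(X;Z) = I(X;f(Y)) = 0.0202 dits

Verification: 0.0491 ≥ 0.0202 ✓

Information cannot be created by processing; the function f can only lose information about X.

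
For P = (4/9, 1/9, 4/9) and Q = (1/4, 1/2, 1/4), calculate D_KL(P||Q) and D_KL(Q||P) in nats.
D_KL(P||Q) = 0.3443, D_KL(Q||P) = 0.4644

KL divergence is not symmetric: D_KL(P||Q) ≠ D_KL(Q||P) in general.

D_KL(P||Q) = 0.3443 nats
D_KL(Q||P) = 0.4644 nats

No, they are not equal!

This asymmetry is why KL divergence is not a true distance metric.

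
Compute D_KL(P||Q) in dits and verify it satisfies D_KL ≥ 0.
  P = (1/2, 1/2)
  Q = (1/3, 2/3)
0.0256 dits

KL divergence satisfies the Gibbs inequality: D_KL(P||Q) ≥ 0 for all distributions P, Q.

D_KL(P||Q) = Σ p(x) log(p(x)/q(x))
Term by term:
  x=0: 1/2 × log_10[(1/2)/(1/3)] = 0.0880
  x=1: 1/2 × log_10[(1/2)/(2/3)] = -0.0625
D_KL(P||Q) = 0.0256 dits

D_KL(P||Q) = 0.0256 ≥ 0 ✓

This non-negativity is a fundamental property: relative entropy cannot be negative because it measures how different Q is from P.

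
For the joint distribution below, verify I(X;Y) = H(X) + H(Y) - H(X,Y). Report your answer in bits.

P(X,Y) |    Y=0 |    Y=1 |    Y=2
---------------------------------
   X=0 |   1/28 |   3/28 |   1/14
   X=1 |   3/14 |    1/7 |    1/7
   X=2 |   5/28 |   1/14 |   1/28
I(X;Y) = 0.0881 bits

Mutual information has multiple equivalent forms:
- I(X;Y) = H(X) - H(X|Y)
- I(X;Y) = H(Y) - H(Y|X)
- I(X;Y) = H(X) + H(Y) - H(X,Y)

Computing all quantities:
H(X) = 1.4926, H(Y) = 1.5502, H(X,Y) = 2.9547
H(X|Y) = 1.4045, H(Y|X) = 1.4621

Verification:
H(X) - H(X|Y) = 1.4926 - 1.4045 = 0.0881
H(Y) - H(Y|X) = 1.5502 - 1.4621 = 0.0881
H(X) + H(Y) - H(X,Y) = 1.4926 + 1.5502 - 2.9547 = 0.0881

All forms give I(X;Y) = 0.0881 bits. ✓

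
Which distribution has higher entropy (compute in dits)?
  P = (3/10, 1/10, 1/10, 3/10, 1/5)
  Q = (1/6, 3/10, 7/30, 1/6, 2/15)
Q

Computing entropies in dits:
H(P) = 0.6535
H(Q) = 0.6804

Distribution Q has higher entropy.

Intuition: The distribution closer to uniform (more spread out) has higher entropy.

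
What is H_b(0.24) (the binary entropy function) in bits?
0.7950 bits

The binary entropy function is:
H(p) = -p log(p) - (1-p) log(1-p)

H(0.24) = -0.24 × log_2(0.24) - 0.76 × log_2(0.76)
H(0.24) = 0.7950 bits

Note: Binary entropy is maximized at p=0.5 (H=1 bit) and minimized at p=0 or p=1 (H=0).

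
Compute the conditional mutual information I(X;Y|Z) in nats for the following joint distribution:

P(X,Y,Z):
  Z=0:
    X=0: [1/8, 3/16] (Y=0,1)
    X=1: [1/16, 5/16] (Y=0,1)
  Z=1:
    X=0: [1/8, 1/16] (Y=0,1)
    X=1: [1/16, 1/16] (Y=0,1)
0.0279 nats

Conditional mutual information: I(X;Y|Z) = H(X|Z) + H(Y|Z) - H(X,Y|Z)

H(Z) = 0.6211
H(X,Z) = 1.3051 → H(X|Z) = 0.6840
H(Y,Z) = 1.2342 → H(Y|Z) = 0.6132
H(X,Y,Z) = 1.8904 → H(X,Y|Z) = 1.2693

I(X;Y|Z) = 0.6840 + 0.6132 - 1.2693 = 0.0279 nats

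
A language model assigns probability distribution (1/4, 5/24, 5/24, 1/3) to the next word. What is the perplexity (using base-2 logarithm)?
3.9211

Perplexity is 2^H (or exp(H) for natural log).

First, H = -Σ p log p = 1.9713 bits
Perplexity = 2^1.9713 = 3.9211

Interpretation: The model's uncertainty is equivalent to choosing uniformly among 3.9 options.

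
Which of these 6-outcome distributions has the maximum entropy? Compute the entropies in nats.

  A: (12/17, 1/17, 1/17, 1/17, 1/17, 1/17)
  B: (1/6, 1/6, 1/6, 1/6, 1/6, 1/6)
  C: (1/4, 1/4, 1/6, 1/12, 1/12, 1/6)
B

For a discrete distribution over n outcomes, entropy is maximized by the uniform distribution.

Computing entropies:
H(A) = 1.0792 nats
H(B) = 1.7918 nats
H(C) = 1.7046 nats

The uniform distribution (where all probabilities equal 1/6) achieves the maximum entropy of log_e(6) = 1.7918 nats.

Distribution B has the highest entropy.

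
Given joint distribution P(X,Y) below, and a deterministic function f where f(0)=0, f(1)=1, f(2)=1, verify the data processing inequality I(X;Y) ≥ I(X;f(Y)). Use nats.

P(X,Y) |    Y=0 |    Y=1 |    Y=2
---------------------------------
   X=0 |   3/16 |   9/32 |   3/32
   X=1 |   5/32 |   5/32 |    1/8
I(X;Y) = 0.0139, I(X;f(Y)) = 0.0003, inequality holds: 0.0139 ≥ 0.0003

Data Processing Inequality: For any Markov chain X → Y → Z, we have I(X;Y) ≥ I(X;Z).

Here Z = f(Y) is a deterministic function of Y, forming X → Y → Z.

Original I(X;Y) = 0.0139 nats

After applying f:
P(X,Z) where Z=f(Y):
- P(X,Z=0) = P(X,Y=0)
- P(X,Z=1) = P(X,Y=1) + P(X,Y=2)

I(X;Z) = I(X;f(Y)) = 0.0003 nats

Verification: 0.0139 ≥ 0.0003 ✓

Information cannot be created by processing; the function f can only lose information about X.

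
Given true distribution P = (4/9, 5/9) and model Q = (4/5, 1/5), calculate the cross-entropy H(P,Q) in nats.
0.9933 nats

Cross-entropy: H(P,Q) = -Σ p(x) log q(x)

Alternatively: H(P,Q) = H(P) + D_KL(P||Q)
H(P) = 0.6870 nats
D_KL(P||Q) = 0.3063 nats

H(P,Q) = 0.6870 + 0.3063 = 0.9933 nats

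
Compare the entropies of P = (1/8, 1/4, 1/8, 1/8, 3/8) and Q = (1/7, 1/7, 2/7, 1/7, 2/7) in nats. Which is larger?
Q

Computing entropies in nats:
H(P) = 1.4942
H(Q) = 1.5498

Distribution Q has higher entropy.

Intuition: The distribution closer to uniform (more spread out) has higher entropy.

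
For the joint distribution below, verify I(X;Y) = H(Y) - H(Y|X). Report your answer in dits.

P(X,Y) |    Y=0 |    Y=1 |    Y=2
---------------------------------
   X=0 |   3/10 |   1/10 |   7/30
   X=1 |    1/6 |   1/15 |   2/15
I(X;Y) = 0.0002 dits

Mutual information has multiple equivalent forms:
- I(X;Y) = H(X) - H(X|Y)
- I(X;Y) = H(Y) - H(Y|X)
- I(X;Y) = H(X) + H(Y) - H(X,Y)

Computing all quantities:
H(X) = 0.2854, H(Y) = 0.4439, H(X,Y) = 0.7291
H(X|Y) = 0.2852, H(Y|X) = 0.4437

Verification:
H(X) - H(X|Y) = 0.2854 - 0.2852 = 0.0002
H(Y) - H(Y|X) = 0.4439 - 0.4437 = 0.0002
H(X) + H(Y) - H(X,Y) = 0.2854 + 0.4439 - 0.7291 = 0.0002

All forms give I(X;Y) = 0.0002 dits. ✓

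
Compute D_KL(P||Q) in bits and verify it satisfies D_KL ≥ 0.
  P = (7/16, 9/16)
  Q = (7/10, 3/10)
0.2135 bits

KL divergence satisfies the Gibbs inequality: D_KL(P||Q) ≥ 0 for all distributions P, Q.

D_KL(P||Q) = Σ p(x) log(p(x)/q(x))
Term by term:
  x=0: 7/16 × log_2[(7/16)/(7/10)] = -0.2967
  x=1: 9/16 × log_2[(9/16)/(3/10)] = 0.5101
D_KL(P||Q) = 0.2135 bits

D_KL(P||Q) = 0.2135 ≥ 0 ✓

This non-negativity is a fundamental property: relative entropy cannot be negative because it measures how different Q is from P.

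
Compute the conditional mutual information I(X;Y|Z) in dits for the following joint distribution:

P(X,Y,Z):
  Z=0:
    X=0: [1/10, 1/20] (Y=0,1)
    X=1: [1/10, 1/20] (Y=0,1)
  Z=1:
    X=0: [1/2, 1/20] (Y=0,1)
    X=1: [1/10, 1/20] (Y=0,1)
0.0104 dits

Conditional mutual information: I(X;Y|Z) = H(X|Z) + H(Y|Z) - H(X,Y|Z)

H(Z) = 0.2653
H(X,Z) = 0.5136 → H(X|Z) = 0.2483
H(Y,Z) = 0.4729 → H(Y|Z) = 0.2076
H(X,Y,Z) = 0.7107 → H(X,Y|Z) = 0.4454

I(X;Y|Z) = 0.2483 + 0.2076 - 0.4454 = 0.0104 dits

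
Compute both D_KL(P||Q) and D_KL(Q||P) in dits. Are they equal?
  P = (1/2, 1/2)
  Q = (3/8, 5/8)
D_KL(P||Q) = 0.0140, D_KL(Q||P) = 0.0137

KL divergence is not symmetric: D_KL(P||Q) ≠ D_KL(Q||P) in general.

D_KL(P||Q) = 0.0140 dits
D_KL(Q||P) = 0.0137 dits

No, they are not equal!

This asymmetry is why KL divergence is not a true distance metric.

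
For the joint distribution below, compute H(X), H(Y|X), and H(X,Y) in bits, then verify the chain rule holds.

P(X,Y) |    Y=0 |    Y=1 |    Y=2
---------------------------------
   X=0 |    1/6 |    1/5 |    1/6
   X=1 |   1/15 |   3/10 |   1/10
H(X,Y) = 2.4398, H(X) = 0.9968, H(Y|X) = 1.4430 (all in bits)

Chain rule: H(X,Y) = H(X) + H(Y|X)

Left side — joint entropy directly:
H(X,Y) = -Σ p(x,y) log p(x,y) = 2.4398 bits

Right side — compute H(Y|X) from the conditional distributions:
P(X) = (8/15, 7/15), so H(X) = 0.9968 bits
H(Y|X) = Σ_x P(X=x) · H(Y|X=x):
  P(Y|X=0) = (5/16, 3/8, 5/16), H(Y|X=0) = 1.5794, weight P(X=0) = 8/15
  P(Y|X=1) = (1/7, 9/14, 3/14), H(Y|X=1) = 1.2871, weight P(X=1) = 7/15
H(Y|X) = 1.4430 bits

H(X) + H(Y|X) = 0.9968 + 1.4430 = 2.4398 bits

Both sides equal 2.4398 bits. ✓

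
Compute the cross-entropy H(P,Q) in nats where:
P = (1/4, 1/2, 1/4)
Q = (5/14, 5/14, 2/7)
1.0854 nats

Cross-entropy: H(P,Q) = -Σ p(x) log q(x)

Alternatively: H(P,Q) = H(P) + D_KL(P||Q)
H(P) = 1.0397 nats
D_KL(P||Q) = 0.0457 nats

H(P,Q) = 1.0397 + 0.0457 = 1.0854 nats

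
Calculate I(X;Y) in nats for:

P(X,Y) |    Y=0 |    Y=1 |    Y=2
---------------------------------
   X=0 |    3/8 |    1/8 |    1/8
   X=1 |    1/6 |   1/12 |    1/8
0.0137 nats

Mutual information: I(X;Y) = H(X) + H(Y) - H(X,Y)

Marginals:
P(X) = (5/8, 3/8), H(X) = 0.6616 nats
P(Y) = (13/24, 5/24, 1/4), H(Y) = 1.0055 nats

Joint entropy: H(X,Y) = 1.6533 nats

I(X;Y) = 0.6616 + 1.0055 - 1.6533 = 0.0137 nats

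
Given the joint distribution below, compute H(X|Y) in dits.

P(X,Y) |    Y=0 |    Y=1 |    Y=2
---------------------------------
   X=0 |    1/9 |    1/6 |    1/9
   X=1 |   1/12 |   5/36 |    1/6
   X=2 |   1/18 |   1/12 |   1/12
0.4603 dits

Using the chain rule: H(X|Y) = H(X,Y) - H(Y)

First, compute H(X,Y) = 0.9300 dits

Marginal P(Y) = (1/4, 7/18, 13/36)
H(Y) = 0.4698 dits

H(X|Y) = H(X,Y) - H(Y) = 0.9300 - 0.4698 = 0.4603 dits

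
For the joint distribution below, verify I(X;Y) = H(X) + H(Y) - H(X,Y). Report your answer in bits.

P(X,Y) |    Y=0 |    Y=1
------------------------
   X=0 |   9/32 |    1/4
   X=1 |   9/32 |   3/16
I(X;Y) = 0.0036 bits

Mutual information has multiple equivalent forms:
- I(X;Y) = H(X) - H(X|Y)
- I(X;Y) = H(Y) - H(Y|X)
- I(X;Y) = H(X) + H(Y) - H(X,Y)

Computing all quantities:
H(X) = 0.9972, H(Y) = 0.9887, H(X,Y) = 1.9822
H(X|Y) = 0.9935, H(Y|X) = 0.9851

Verification:
H(X) - H(X|Y) = 0.9972 - 0.9935 = 0.0036
H(Y) - H(Y|X) = 0.9887 - 0.9851 = 0.0036
H(X) + H(Y) - H(X,Y) = 0.9972 + 0.9887 - 1.9822 = 0.0036

All forms give I(X;Y) = 0.0036 bits. ✓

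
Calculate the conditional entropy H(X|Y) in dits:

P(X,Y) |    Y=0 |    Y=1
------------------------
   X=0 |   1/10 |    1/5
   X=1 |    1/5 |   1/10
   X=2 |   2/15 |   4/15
0.4522 dits

Using the chain rule: H(X|Y) = H(X,Y) - H(Y)

First, compute H(X,Y) = 0.7493 dits

Marginal P(Y) = (13/30, 17/30)
H(Y) = 0.2972 dits

H(X|Y) = H(X,Y) - H(Y) = 0.7493 - 0.2972 = 0.4522 dits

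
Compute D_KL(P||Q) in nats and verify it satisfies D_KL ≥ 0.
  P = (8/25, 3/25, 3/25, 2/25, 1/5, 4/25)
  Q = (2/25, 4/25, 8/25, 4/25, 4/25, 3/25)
0.3266 nats

KL divergence satisfies the Gibbs inequality: D_KL(P||Q) ≥ 0 for all distributions P, Q.

D_KL(P||Q) = Σ p(x) log(p(x)/q(x))
Term by term:
  x=0: 8/25 × log_e[(8/25)/(2/25)] = 0.4436
  x=1: 3/25 × log_e[(3/25)/(4/25)] = -0.0345
  x=2: 3/25 × log_e[(3/25)/(8/25)] = -0.1177
  x=3: 2/25 × log_e[(2/25)/(4/25)] = -0.0555
  x=4: 1/5 × log_e[(1/5)/(4/25)] = 0.0446
  x=5: 4/25 × log_e[(4/25)/(3/25)] = 0.0460
D_KL(P||Q) = 0.3266 nats

D_KL(P||Q) = 0.3266 ≥ 0 ✓

This non-negativity is a fundamental property: relative entropy cannot be negative because it measures how different Q is from P.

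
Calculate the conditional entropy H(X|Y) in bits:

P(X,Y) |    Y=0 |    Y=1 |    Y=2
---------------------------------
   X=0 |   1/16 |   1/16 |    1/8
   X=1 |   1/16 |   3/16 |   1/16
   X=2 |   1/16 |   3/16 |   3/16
1.4782 bits

Using the chain rule: H(X|Y) = H(X,Y) - H(Y)

First, compute H(X,Y) = 2.9835 bits

Marginal P(Y) = (3/16, 7/16, 3/8)
H(Y) = 1.5052 bits

H(X|Y) = H(X,Y) - H(Y) = 2.9835 - 1.5052 = 1.4782 bits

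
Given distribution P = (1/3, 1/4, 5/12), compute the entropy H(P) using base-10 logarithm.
0.4680 dits

Shannon entropy is H(X) = -Σ p(x) log p(x).

For P = (1/3, 1/4, 5/12):
H = -1/3 × log_10(1/3) -1/4 × log_10(1/4) -5/12 × log_10(5/12)
H = 0.4680 dits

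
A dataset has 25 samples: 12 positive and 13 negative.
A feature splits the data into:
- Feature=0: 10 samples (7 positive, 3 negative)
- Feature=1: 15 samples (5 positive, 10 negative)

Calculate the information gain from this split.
0.0954 bits

Information Gain = H(Y) - H(Y|Feature)

Before split:
P(positive) = 12/25 = 0.4800
H(Y) = 0.9988 bits

After split:
Feature=0: H = 0.8813 bits (weight = 10/25)
Feature=1: H = 0.9183 bits (weight = 15/25)
H(Y|Feature) = (10/25)×0.8813 + (15/25)×0.9183 = 0.9035 bits

Information Gain = 0.9988 - 0.9035 = 0.0954 bits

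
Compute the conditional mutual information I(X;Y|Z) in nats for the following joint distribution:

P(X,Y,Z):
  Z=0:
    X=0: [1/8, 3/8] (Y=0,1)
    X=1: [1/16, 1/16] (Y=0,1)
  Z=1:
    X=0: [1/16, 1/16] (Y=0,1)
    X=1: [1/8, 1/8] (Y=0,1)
0.0140 nats

Conditional mutual information: I(X;Y|Z) = H(X|Z) + H(Y|Z) - H(X,Y|Z)

H(Z) = 0.6616
H(X,Z) = 1.2130 → H(X|Z) = 0.5514
H(Y,Z) = 1.3033 → H(Y|Z) = 0.6417
H(X,Y,Z) = 1.8407 → H(X,Y|Z) = 1.1792

I(X;Y|Z) = 0.5514 + 0.6417 - 1.1792 = 0.0140 nats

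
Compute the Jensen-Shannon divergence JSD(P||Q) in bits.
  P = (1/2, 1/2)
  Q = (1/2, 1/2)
0.0000 bits

Jensen-Shannon divergence is:
JSD(P||Q) = 0.5 × D_KL(P||M) + 0.5 × D_KL(Q||M)
where M = 0.5 × (P + Q) is the mixture distribution.

M = 0.5 × (1/2, 1/2) + 0.5 × (1/2, 1/2) = (1/2, 1/2)

D_KL(P||M) = 0.0000 bits
D_KL(Q||M) = 0.0000 bits

JSD(P||Q) = 0.5 × 0.0000 + 0.5 × 0.0000 = 0.0000 bits

Unlike KL divergence, JSD is symmetric and bounded: 0 ≤ JSD ≤ log(2).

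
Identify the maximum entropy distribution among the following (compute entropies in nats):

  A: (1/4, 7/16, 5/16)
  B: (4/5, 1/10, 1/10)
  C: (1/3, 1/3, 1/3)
C

For a discrete distribution over n outcomes, entropy is maximized by the uniform distribution.

Computing entropies:
H(A) = 1.0717 nats
H(B) = 0.6390 nats
H(C) = 1.0986 nats

The uniform distribution (where all probabilities equal 1/3) achieves the maximum entropy of log_e(3) = 1.0986 nats.

Distribution C has the highest entropy.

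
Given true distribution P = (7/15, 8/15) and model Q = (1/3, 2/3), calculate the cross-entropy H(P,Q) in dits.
0.3166 dits

Cross-entropy: H(P,Q) = -Σ p(x) log q(x)

Alternatively: H(P,Q) = H(P) + D_KL(P||Q)
H(P) = 0.3001 dits
D_KL(P||Q) = 0.0165 dits

H(P,Q) = 0.3001 + 0.0165 = 0.3166 dits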